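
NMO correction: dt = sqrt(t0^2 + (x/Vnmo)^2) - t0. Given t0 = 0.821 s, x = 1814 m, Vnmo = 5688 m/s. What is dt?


x/Vnmo = 1814/5688 = 0.318917
(x/Vnmo)^2 = 0.101708
t0^2 = 0.674041
sqrt(0.674041 + 0.101708) = 0.880766
dt = 0.880766 - 0.821 = 0.059766

0.059766


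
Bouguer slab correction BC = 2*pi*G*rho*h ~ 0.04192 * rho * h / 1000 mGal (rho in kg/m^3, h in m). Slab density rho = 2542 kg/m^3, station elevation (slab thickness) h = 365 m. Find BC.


BC = 0.04192 * rho * h / 1000
= 0.04192 * 2542 * 365 / 1000
= 38.8946 mGal

38.8946


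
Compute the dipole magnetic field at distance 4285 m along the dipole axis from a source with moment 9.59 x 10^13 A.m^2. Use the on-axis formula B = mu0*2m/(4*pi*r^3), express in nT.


m = 9.59 x 10^13 = 95900000000000 A.m^2
2m = 191800000000000 A.m^2
r^3 = 4285^3 = 78677849125
B = (4pi*10^-7) * 191800000000000 / (4*pi * 78677849125) * 1e9
= 241022988.383409 / 988695011245.38 * 1e9
= 243778.9062 nT

243778.9062


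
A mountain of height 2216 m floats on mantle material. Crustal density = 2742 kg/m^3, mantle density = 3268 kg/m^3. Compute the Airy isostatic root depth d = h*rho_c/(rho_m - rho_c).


rho_m - rho_c = 3268 - 2742 = 526
d = 2216 * 2742 / 526
= 6076272 / 526
= 11551.85 m

11551.85


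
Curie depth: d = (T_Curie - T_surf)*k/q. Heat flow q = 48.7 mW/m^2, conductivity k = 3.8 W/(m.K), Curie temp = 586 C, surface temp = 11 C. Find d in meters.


T_Curie - T_surf = 586 - 11 = 575 C
Convert q to W/m^2: 48.7 mW/m^2 = 0.0487 W/m^2
d = 575 * 3.8 / 0.0487 = 44866.53 m

44866.53


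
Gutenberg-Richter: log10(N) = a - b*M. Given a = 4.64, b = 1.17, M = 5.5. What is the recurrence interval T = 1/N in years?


log10(N) = 4.64 - 1.17*5.5 = -1.795
N = 10^-1.795 = 0.016032
T = 1/N = 1/0.016032 = 62.3735 years

62.3735


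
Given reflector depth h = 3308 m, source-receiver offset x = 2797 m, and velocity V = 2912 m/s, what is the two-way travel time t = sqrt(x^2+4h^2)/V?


x^2 + 4h^2 = 2797^2 + 4*3308^2 = 7823209 + 43771456 = 51594665
sqrt(51594665) = 7182.9426
t = 7182.9426 / 2912 = 2.4667 s

2.4667


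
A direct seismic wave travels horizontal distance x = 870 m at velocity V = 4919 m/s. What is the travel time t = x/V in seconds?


t = x / V
= 870 / 4919
= 0.1769 s

0.1769


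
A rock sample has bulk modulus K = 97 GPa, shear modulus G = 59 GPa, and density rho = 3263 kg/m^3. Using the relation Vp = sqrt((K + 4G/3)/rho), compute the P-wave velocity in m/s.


First compute the effective modulus:
K + 4G/3 = 97e9 + 4*59e9/3 = 175666666666.67 Pa
Then divide by density:
175666666666.67 / 3263 = 53835938.2981 Pa/(kg/m^3)
Take the square root:
Vp = sqrt(53835938.2981) = 7337.3 m/s

7337.3


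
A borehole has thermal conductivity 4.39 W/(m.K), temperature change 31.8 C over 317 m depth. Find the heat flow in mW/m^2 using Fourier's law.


q = k * dT / dz * 1000
= 4.39 * 31.8 / 317 * 1000
= 0.440385 * 1000
= 440.3849 mW/m^2

440.3849


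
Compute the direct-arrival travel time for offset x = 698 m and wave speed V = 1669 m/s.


t = x / V
= 698 / 1669
= 0.4182 s

0.4182


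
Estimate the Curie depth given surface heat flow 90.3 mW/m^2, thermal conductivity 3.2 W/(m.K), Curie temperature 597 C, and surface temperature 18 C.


T_Curie - T_surf = 597 - 18 = 579 C
Convert q to W/m^2: 90.3 mW/m^2 = 0.0903 W/m^2
d = 579 * 3.2 / 0.0903 = 20518.27 m

20518.27


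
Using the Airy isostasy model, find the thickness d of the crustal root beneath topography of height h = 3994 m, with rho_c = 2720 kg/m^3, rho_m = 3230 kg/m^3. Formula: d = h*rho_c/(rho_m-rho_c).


rho_m - rho_c = 3230 - 2720 = 510
d = 3994 * 2720 / 510
= 10863680 / 510
= 21301.33 m

21301.33


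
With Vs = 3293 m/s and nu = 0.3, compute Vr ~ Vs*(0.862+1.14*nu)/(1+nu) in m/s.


Numerator factor = 0.862 + 1.14*0.3 = 1.204
Denominator = 1 + 0.3 = 1.3
Vr = 3293 * 1.204 / 1.3 = 3049.82 m/s

3049.82


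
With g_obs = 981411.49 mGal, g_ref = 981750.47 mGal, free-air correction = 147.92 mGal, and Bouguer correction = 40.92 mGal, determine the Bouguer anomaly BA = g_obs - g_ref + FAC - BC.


BA = g_obs - g_ref + FAC - BC
= 981411.49 - 981750.47 + 147.92 - 40.92
= -231.98 mGal

-231.98


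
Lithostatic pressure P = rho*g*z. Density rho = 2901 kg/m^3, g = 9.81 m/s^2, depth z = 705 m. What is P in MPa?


P = rho * g * z / 1e6
= 2901 * 9.81 * 705 / 1e6
= 20063461.05 / 1e6
= 20.0635 MPa

20.0635


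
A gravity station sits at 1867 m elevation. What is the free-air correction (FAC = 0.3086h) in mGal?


FAC = 0.3086 * h
= 0.3086 * 1867
= 576.1562 mGal

576.1562


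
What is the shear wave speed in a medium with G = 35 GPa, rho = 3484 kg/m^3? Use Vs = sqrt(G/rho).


Convert G to Pa: G = 35e9 Pa
Compute G/rho = 35e9 / 3484 = 10045924.225
Vs = sqrt(10045924.225) = 3169.53 m/s

3169.53


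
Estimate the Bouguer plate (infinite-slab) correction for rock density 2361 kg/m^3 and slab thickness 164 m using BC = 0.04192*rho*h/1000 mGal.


BC = 0.04192 * rho * h / 1000
= 0.04192 * 2361 * 164 / 1000
= 16.2316 mGal

16.2316


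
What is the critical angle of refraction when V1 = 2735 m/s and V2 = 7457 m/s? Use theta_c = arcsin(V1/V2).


V1/V2 = 2735/7457 = 0.366769
theta_c = arcsin(0.366769) = 21.5165 degrees

21.5165


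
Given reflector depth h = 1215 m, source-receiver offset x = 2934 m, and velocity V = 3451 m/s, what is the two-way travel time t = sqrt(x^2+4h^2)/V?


x^2 + 4h^2 = 2934^2 + 4*1215^2 = 8608356 + 5904900 = 14513256
sqrt(14513256) = 3809.6268
t = 3809.6268 / 3451 = 1.1039 s

1.1039


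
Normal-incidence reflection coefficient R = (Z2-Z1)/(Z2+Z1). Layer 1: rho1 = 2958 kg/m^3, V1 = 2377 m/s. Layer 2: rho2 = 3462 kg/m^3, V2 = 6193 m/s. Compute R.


Z1 = 2958 * 2377 = 7031166
Z2 = 3462 * 6193 = 21440166
R = (21440166 - 7031166) / (21440166 + 7031166) = 14409000 / 28471332 = 0.5061

0.5061


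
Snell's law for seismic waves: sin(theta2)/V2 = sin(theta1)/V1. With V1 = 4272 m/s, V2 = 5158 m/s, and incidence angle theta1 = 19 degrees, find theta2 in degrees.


sin(theta1) = sin(19 deg) = 0.325568
sin(theta2) = V2/V1 * sin(theta1) = 5158/4272 * 0.325568 = 0.39309
theta2 = arcsin(0.39309) = 23.1469 degrees

23.1469


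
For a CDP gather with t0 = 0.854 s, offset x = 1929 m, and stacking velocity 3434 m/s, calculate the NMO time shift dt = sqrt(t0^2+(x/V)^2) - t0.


x/Vnmo = 1929/3434 = 0.561736
(x/Vnmo)^2 = 0.315547
t0^2 = 0.729316
sqrt(0.729316 + 0.315547) = 1.022185
dt = 1.022185 - 0.854 = 0.168185

0.168185


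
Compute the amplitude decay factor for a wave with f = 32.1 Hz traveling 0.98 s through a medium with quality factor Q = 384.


pi*f*t/Q = pi*32.1*0.98/384 = 0.257365
A/A0 = exp(-0.257365) = 0.773086

0.773086


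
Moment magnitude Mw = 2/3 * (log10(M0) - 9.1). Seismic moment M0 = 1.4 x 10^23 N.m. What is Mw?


log10(M0) = log10(1.4 x 10^23) = 23.1461
Mw = 2/3 * (23.1461 - 9.1)
= 2/3 * 14.0461
= 9.36

9.36


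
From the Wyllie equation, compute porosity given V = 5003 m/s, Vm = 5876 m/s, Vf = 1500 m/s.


1/V - 1/Vm = 1/5003 - 1/5876 = 2.97e-05
1/Vf - 1/Vm = 1/1500 - 1/5876 = 0.00049648
phi = 2.97e-05 / 0.00049648 = 0.0598

0.0598


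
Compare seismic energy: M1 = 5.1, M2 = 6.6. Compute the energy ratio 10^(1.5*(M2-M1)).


M2 - M1 = 6.6 - 5.1 = 1.5
1.5 * 1.5 = 2.25
ratio = 10^2.25 = 177.83

177.83


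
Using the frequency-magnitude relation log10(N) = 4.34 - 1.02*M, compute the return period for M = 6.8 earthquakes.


log10(N) = 4.34 - 1.02*6.8 = -2.596
N = 10^-2.596 = 0.002535
T = 1/N = 1/0.002535 = 394.4573 years

394.4573


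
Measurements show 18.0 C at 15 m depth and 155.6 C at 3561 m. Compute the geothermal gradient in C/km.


dT = 155.6 - 18.0 = 137.6 C
dz = 3561 - 15 = 3546 m
gradient = dT/dz * 1000 = 137.6/3546 * 1000 = 38.8043 C/km

38.8043


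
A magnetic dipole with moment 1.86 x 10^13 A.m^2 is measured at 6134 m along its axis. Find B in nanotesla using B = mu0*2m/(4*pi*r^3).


m = 1.86 x 10^13 = 18600000000000 A.m^2
2m = 37200000000000 A.m^2
r^3 = 6134^3 = 230797614104
B = (4pi*10^-7) * 37200000000000 / (4*pi * 230797614104) * 1e9
= 46746898.685416 / 2900288355740.71 * 1e9
= 16118.0176 nT

16118.0176


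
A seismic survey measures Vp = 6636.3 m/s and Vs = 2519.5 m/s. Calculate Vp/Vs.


Vp/Vs = 6636.3 / 2519.5
= 2.634

2.634


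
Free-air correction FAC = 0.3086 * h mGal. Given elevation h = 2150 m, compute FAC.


FAC = 0.3086 * h
= 0.3086 * 2150
= 663.49 mGal

663.49


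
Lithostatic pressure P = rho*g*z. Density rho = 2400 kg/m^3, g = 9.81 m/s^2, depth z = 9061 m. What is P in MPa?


P = rho * g * z / 1e6
= 2400 * 9.81 * 9061 / 1e6
= 213332184.0 / 1e6
= 213.3322 MPa

213.3322


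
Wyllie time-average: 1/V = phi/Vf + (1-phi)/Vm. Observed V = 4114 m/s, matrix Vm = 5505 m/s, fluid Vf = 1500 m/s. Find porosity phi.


1/V - 1/Vm = 1/4114 - 1/5505 = 6.142e-05
1/Vf - 1/Vm = 1/1500 - 1/5505 = 0.00048501
phi = 6.142e-05 / 0.00048501 = 0.1266

0.1266


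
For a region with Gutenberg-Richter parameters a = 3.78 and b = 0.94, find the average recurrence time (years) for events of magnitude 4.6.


log10(N) = 3.78 - 0.94*4.6 = -0.544
N = 10^-0.544 = 0.285759
T = 1/N = 1/0.285759 = 3.4995 years

3.4995


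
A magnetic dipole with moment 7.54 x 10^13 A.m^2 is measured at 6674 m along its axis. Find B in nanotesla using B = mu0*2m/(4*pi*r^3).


m = 7.54 x 10^13 = 75400000000000 A.m^2
2m = 150800000000000 A.m^2
r^3 = 6674^3 = 297275150024
B = (4pi*10^-7) * 150800000000000 / (4*pi * 297275150024) * 1e9
= 189500868.864536 / 3735669709640.81 * 1e9
= 50727.4153 nT

50727.4153


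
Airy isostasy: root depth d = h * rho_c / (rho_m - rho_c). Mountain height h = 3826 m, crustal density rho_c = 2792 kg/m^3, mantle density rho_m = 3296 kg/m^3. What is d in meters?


rho_m - rho_c = 3296 - 2792 = 504
d = 3826 * 2792 / 504
= 10682192 / 504
= 21194.83 m

21194.83


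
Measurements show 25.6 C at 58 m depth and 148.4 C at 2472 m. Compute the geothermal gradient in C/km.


dT = 148.4 - 25.6 = 122.8 C
dz = 2472 - 58 = 2414 m
gradient = dT/dz * 1000 = 122.8/2414 * 1000 = 50.8699 C/km

50.8699


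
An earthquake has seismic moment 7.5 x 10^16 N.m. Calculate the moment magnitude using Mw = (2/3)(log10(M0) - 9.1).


log10(M0) = log10(7.5 x 10^16) = 16.8751
Mw = 2/3 * (16.8751 - 9.1)
= 2/3 * 7.7751
= 5.18

5.18


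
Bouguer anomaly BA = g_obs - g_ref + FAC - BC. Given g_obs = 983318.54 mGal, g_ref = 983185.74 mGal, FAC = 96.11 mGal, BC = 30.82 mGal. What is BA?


BA = g_obs - g_ref + FAC - BC
= 983318.54 - 983185.74 + 96.11 - 30.82
= 198.09 mGal

198.09


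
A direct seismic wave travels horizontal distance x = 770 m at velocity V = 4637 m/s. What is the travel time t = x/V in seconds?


t = x / V
= 770 / 4637
= 0.1661 s

0.1661


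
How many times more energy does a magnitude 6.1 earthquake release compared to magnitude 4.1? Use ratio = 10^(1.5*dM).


M2 - M1 = 6.1 - 4.1 = 2.0
1.5 * 2.0 = 3.0
ratio = 10^3.0 = 1000.0

1000.0


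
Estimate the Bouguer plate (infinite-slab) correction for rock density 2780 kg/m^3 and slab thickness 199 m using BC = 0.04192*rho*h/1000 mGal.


BC = 0.04192 * rho * h / 1000
= 0.04192 * 2780 * 199 / 1000
= 23.191 mGal

23.191


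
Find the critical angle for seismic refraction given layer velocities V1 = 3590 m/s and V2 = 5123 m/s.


V1/V2 = 3590/5123 = 0.700761
theta_c = arcsin(0.700761) = 44.4881 degrees

44.4881


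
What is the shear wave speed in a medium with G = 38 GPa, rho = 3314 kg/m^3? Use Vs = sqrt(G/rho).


Convert G to Pa: G = 38e9 Pa
Compute G/rho = 38e9 / 3314 = 11466505.7333
Vs = sqrt(11466505.7333) = 3386.22 m/s

3386.22


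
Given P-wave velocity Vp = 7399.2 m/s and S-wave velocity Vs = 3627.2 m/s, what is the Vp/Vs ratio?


Vp/Vs = 7399.2 / 3627.2
= 2.0399

2.0399


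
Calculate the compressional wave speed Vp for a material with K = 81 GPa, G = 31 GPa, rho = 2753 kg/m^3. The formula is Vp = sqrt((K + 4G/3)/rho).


First compute the effective modulus:
K + 4G/3 = 81e9 + 4*31e9/3 = 122333333333.33 Pa
Then divide by density:
122333333333.33 / 2753 = 44436372.4422 Pa/(kg/m^3)
Take the square root:
Vp = sqrt(44436372.4422) = 6666.06 m/s

6666.06


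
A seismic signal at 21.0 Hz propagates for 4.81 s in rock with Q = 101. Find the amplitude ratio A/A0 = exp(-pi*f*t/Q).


pi*f*t/Q = pi*21.0*4.81/101 = 3.141904
A/A0 = exp(-3.141904) = 0.0432

0.0432


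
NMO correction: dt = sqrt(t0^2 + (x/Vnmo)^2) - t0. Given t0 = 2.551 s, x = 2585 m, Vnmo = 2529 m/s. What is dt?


x/Vnmo = 2585/2529 = 1.022143
(x/Vnmo)^2 = 1.044777
t0^2 = 6.507601
sqrt(6.507601 + 1.044777) = 2.748159
dt = 2.748159 - 2.551 = 0.197159

0.197159


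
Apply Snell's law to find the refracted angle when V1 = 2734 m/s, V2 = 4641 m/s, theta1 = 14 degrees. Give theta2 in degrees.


sin(theta1) = sin(14 deg) = 0.241922
sin(theta2) = V2/V1 * sin(theta1) = 4641/2734 * 0.241922 = 0.410666
theta2 = arcsin(0.410666) = 24.2466 degrees

24.2466


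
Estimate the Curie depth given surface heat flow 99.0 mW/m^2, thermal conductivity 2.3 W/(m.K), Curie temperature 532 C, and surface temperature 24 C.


T_Curie - T_surf = 532 - 24 = 508 C
Convert q to W/m^2: 99.0 mW/m^2 = 0.099 W/m^2
d = 508 * 2.3 / 0.099 = 11802.02 m

11802.02


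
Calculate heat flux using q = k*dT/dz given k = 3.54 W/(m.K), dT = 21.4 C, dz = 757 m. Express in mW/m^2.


q = k * dT / dz * 1000
= 3.54 * 21.4 / 757 * 1000
= 0.100074 * 1000
= 100.074 mW/m^2

100.074


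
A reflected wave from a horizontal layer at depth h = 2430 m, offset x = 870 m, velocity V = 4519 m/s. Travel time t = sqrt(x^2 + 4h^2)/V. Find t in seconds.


x^2 + 4h^2 = 870^2 + 4*2430^2 = 756900 + 23619600 = 24376500
sqrt(24376500) = 4937.2563
t = 4937.2563 / 4519 = 1.0926 s

1.0926


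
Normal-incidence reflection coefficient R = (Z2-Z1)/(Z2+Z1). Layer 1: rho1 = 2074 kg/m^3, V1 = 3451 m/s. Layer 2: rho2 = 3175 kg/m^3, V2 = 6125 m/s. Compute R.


Z1 = 2074 * 3451 = 7157374
Z2 = 3175 * 6125 = 19446875
R = (19446875 - 7157374) / (19446875 + 7157374) = 12289501 / 26604249 = 0.4619

0.4619


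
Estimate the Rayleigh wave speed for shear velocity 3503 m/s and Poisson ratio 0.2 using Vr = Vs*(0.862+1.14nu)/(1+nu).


Numerator factor = 0.862 + 1.14*0.2 = 1.09
Denominator = 1 + 0.2 = 1.2
Vr = 3503 * 1.09 / 1.2 = 3181.89 m/s

3181.89


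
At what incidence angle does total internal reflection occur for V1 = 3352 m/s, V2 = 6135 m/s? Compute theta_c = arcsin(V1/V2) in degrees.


V1/V2 = 3352/6135 = 0.546373
theta_c = arcsin(0.546373) = 33.1186 degrees

33.1186


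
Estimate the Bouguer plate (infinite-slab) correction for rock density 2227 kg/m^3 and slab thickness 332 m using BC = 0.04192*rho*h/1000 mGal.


BC = 0.04192 * rho * h / 1000
= 0.04192 * 2227 * 332 / 1000
= 30.9941 mGal

30.9941


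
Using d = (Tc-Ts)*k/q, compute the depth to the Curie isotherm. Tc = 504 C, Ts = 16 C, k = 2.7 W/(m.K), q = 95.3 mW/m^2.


T_Curie - T_surf = 504 - 16 = 488 C
Convert q to W/m^2: 95.3 mW/m^2 = 0.0953 W/m^2
d = 488 * 2.7 / 0.0953 = 13825.81 m

13825.81


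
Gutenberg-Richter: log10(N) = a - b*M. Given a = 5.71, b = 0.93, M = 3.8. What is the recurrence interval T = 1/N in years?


log10(N) = 5.71 - 0.93*3.8 = 2.176
N = 10^2.176 = 149.968484
T = 1/N = 1/149.968484 = 0.0067 years

0.0067


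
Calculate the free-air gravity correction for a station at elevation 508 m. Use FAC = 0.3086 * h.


FAC = 0.3086 * h
= 0.3086 * 508
= 156.7688 mGal

156.7688


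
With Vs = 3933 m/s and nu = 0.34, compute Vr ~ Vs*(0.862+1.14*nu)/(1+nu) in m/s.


Numerator factor = 0.862 + 1.14*0.34 = 1.2496
Denominator = 1 + 0.34 = 1.34
Vr = 3933 * 1.2496 / 1.34 = 3667.67 m/s

3667.67


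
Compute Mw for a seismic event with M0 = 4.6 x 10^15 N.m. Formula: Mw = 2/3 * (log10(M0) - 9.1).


log10(M0) = log10(4.6 x 10^15) = 15.6628
Mw = 2/3 * (15.6628 - 9.1)
= 2/3 * 6.5628
= 4.38

4.38


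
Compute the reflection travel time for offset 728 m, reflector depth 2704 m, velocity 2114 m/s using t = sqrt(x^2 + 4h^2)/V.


x^2 + 4h^2 = 728^2 + 4*2704^2 = 529984 + 29246464 = 29776448
sqrt(29776448) = 5456.78
t = 5456.78 / 2114 = 2.5813 s

2.5813


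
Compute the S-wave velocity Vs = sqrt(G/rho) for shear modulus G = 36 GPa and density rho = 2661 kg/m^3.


Convert G to Pa: G = 36e9 Pa
Compute G/rho = 36e9 / 2661 = 13528748.5908
Vs = sqrt(13528748.5908) = 3678.14 m/s

3678.14


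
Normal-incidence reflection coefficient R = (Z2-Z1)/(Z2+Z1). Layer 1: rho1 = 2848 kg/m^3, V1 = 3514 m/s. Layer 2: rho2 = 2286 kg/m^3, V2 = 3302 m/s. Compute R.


Z1 = 2848 * 3514 = 10007872
Z2 = 2286 * 3302 = 7548372
R = (7548372 - 10007872) / (7548372 + 10007872) = -2459500 / 17556244 = -0.1401

-0.1401


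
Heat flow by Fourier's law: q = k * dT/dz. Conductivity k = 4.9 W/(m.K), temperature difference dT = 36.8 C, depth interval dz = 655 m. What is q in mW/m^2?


q = k * dT / dz * 1000
= 4.9 * 36.8 / 655 * 1000
= 0.275298 * 1000
= 275.2977 mW/m^2

275.2977


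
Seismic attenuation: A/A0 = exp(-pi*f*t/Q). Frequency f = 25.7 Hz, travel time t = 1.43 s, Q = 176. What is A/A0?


pi*f*t/Q = pi*25.7*1.43/176 = 0.656004
A/A0 = exp(-0.656004) = 0.518921

0.518921


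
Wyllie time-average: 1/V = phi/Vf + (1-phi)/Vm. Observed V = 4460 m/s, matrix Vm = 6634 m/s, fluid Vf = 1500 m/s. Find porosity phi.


1/V - 1/Vm = 1/4460 - 1/6634 = 7.348e-05
1/Vf - 1/Vm = 1/1500 - 1/6634 = 0.00051593
phi = 7.348e-05 / 0.00051593 = 0.1424

0.1424


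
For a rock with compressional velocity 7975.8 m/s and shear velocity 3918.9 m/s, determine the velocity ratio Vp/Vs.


Vp/Vs = 7975.8 / 3918.9
= 2.0352

2.0352


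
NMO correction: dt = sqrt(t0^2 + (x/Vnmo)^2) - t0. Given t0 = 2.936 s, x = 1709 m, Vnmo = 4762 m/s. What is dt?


x/Vnmo = 1709/4762 = 0.358883
(x/Vnmo)^2 = 0.128797
t0^2 = 8.620096
sqrt(8.620096 + 0.128797) = 2.957853
dt = 2.957853 - 2.936 = 0.021853

0.021853


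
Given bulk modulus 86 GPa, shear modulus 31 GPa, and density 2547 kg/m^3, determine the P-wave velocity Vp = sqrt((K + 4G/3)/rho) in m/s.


First compute the effective modulus:
K + 4G/3 = 86e9 + 4*31e9/3 = 127333333333.33 Pa
Then divide by density:
127333333333.33 / 2547 = 49993456.3539 Pa/(kg/m^3)
Take the square root:
Vp = sqrt(49993456.3539) = 7070.61 m/s

7070.61


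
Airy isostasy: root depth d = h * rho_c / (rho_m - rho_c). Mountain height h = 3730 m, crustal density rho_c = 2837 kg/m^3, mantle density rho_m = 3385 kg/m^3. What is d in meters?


rho_m - rho_c = 3385 - 2837 = 548
d = 3730 * 2837 / 548
= 10582010 / 548
= 19310.24 m

19310.24


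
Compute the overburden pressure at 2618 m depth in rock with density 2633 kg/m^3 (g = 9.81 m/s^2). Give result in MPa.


P = rho * g * z / 1e6
= 2633 * 9.81 * 2618 / 1e6
= 67622233.14 / 1e6
= 67.6222 MPa

67.6222


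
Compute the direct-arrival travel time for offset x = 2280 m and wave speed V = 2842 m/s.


t = x / V
= 2280 / 2842
= 0.8023 s

0.8023


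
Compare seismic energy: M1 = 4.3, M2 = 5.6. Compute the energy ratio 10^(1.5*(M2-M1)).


M2 - M1 = 5.6 - 4.3 = 1.3
1.5 * 1.3 = 1.95
ratio = 10^1.95 = 89.13

89.13


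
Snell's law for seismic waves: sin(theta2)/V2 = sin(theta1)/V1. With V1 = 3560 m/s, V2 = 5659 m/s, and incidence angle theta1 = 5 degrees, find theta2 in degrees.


sin(theta1) = sin(5 deg) = 0.087156
sin(theta2) = V2/V1 * sin(theta1) = 5659/3560 * 0.087156 = 0.138543
theta2 = arcsin(0.138543) = 7.9636 degrees

7.9636


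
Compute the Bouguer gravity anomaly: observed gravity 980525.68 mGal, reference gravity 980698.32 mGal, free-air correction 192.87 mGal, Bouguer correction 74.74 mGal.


BA = g_obs - g_ref + FAC - BC
= 980525.68 - 980698.32 + 192.87 - 74.74
= -54.51 mGal

-54.51


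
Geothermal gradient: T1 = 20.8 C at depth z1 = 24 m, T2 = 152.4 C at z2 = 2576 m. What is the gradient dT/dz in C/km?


dT = 152.4 - 20.8 = 131.6 C
dz = 2576 - 24 = 2552 m
gradient = dT/dz * 1000 = 131.6/2552 * 1000 = 51.5674 C/km

51.5674


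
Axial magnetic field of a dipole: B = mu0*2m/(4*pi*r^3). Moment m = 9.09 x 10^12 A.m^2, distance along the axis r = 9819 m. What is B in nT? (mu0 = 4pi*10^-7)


m = 9.09 x 10^12 = 9090000000000 A.m^2
2m = 18180000000000 A.m^2
r^3 = 9819^3 = 946676900259
B = (4pi*10^-7) * 18180000000000 / (4*pi * 946676900259) * 1e9
= 22845661.776905 / 11896292780707.33 * 1e9
= 1920.4018 nT

1920.4018


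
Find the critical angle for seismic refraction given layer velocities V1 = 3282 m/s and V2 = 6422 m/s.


V1/V2 = 3282/6422 = 0.511056
theta_c = arcsin(0.511056) = 30.7342 degrees

30.7342


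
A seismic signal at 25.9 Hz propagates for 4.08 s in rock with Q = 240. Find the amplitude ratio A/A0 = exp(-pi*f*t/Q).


pi*f*t/Q = pi*25.9*4.08/240 = 1.383243
A/A0 = exp(-1.383243) = 0.250764

0.250764


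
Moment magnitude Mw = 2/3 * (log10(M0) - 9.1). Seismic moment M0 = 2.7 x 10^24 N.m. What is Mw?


log10(M0) = log10(2.7 x 10^24) = 24.4314
Mw = 2/3 * (24.4314 - 9.1)
= 2/3 * 15.3314
= 10.22

10.22


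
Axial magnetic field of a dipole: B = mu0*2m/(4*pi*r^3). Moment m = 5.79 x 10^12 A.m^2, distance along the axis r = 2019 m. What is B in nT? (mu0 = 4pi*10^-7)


m = 5.79 x 10^12 = 5790000000000 A.m^2
2m = 11580000000000 A.m^2
r^3 = 2019^3 = 8230172859
B = (4pi*10^-7) * 11580000000000 / (4*pi * 8230172859) * 1e9
= 14551857.171428 / 103423402366.43 * 1e9
= 140701.7835 nT

140701.7835


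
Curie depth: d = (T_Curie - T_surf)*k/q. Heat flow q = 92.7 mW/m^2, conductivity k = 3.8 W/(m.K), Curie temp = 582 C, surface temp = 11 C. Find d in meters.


T_Curie - T_surf = 582 - 11 = 571 C
Convert q to W/m^2: 92.7 mW/m^2 = 0.0927 W/m^2
d = 571 * 3.8 / 0.0927 = 23406.69 m

23406.69


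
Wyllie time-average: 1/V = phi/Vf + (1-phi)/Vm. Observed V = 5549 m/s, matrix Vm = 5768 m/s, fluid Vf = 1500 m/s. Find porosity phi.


1/V - 1/Vm = 1/5549 - 1/5768 = 6.84e-06
1/Vf - 1/Vm = 1/1500 - 1/5768 = 0.0004933
phi = 6.84e-06 / 0.0004933 = 0.0139

0.0139


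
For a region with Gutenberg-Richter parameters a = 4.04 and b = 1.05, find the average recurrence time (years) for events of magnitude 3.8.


log10(N) = 4.04 - 1.05*3.8 = 0.05
N = 10^0.05 = 1.122018
T = 1/N = 1/1.122018 = 0.8913 years

0.8913


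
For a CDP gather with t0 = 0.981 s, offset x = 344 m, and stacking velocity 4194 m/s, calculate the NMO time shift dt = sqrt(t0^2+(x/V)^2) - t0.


x/Vnmo = 344/4194 = 0.082022
(x/Vnmo)^2 = 0.006728
t0^2 = 0.962361
sqrt(0.962361 + 0.006728) = 0.984423
dt = 0.984423 - 0.981 = 0.003423

0.003423


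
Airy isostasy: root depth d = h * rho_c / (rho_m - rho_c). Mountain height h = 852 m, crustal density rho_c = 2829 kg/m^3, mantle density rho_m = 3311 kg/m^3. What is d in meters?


rho_m - rho_c = 3311 - 2829 = 482
d = 852 * 2829 / 482
= 2410308 / 482
= 5000.64 m

5000.64


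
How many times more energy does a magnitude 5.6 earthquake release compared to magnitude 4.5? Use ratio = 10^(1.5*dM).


M2 - M1 = 5.6 - 4.5 = 1.1
1.5 * 1.1 = 1.65
ratio = 10^1.65 = 44.67

44.67


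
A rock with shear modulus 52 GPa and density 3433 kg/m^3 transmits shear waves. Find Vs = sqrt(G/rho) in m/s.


Convert G to Pa: G = 52e9 Pa
Compute G/rho = 52e9 / 3433 = 15147101.6604
Vs = sqrt(15147101.6604) = 3891.93 m/s

3891.93


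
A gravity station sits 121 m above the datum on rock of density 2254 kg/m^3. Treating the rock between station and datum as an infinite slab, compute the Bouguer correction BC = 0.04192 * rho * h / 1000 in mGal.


BC = 0.04192 * rho * h / 1000
= 0.04192 * 2254 * 121 / 1000
= 11.433 mGal

11.433


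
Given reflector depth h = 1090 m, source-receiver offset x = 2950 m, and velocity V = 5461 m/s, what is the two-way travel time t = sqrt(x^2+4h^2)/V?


x^2 + 4h^2 = 2950^2 + 4*1090^2 = 8702500 + 4752400 = 13454900
sqrt(13454900) = 3668.0921
t = 3668.0921 / 5461 = 0.6717 s

0.6717


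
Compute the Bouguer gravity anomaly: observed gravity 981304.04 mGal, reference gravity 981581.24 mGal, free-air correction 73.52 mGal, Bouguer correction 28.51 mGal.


BA = g_obs - g_ref + FAC - BC
= 981304.04 - 981581.24 + 73.52 - 28.51
= -232.19 mGal

-232.19


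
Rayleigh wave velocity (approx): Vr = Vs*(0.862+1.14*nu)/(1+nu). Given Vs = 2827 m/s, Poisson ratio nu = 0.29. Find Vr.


Numerator factor = 0.862 + 1.14*0.29 = 1.1926
Denominator = 1 + 0.29 = 1.29
Vr = 2827 * 1.1926 / 1.29 = 2613.55 m/s

2613.55


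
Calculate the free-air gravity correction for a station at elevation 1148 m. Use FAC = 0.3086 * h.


FAC = 0.3086 * h
= 0.3086 * 1148
= 354.2728 mGal

354.2728


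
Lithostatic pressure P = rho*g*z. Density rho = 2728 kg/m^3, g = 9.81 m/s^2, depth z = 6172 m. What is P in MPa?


P = rho * g * z / 1e6
= 2728 * 9.81 * 6172 / 1e6
= 165173088.96 / 1e6
= 165.1731 MPa

165.1731


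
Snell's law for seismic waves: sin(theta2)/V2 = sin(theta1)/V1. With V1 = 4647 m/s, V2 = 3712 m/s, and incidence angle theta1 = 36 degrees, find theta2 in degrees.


sin(theta1) = sin(36 deg) = 0.587785
sin(theta2) = V2/V1 * sin(theta1) = 3712/4647 * 0.587785 = 0.46952
theta2 = arcsin(0.46952) = 28.0031 degrees

28.0031


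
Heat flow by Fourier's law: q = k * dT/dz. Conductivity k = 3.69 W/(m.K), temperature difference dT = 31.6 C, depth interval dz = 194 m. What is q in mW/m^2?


q = k * dT / dz * 1000
= 3.69 * 31.6 / 194 * 1000
= 0.601052 * 1000
= 601.0515 mW/m^2

601.0515


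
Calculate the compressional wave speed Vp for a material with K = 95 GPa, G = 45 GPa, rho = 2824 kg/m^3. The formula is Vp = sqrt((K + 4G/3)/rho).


First compute the effective modulus:
K + 4G/3 = 95e9 + 4*45e9/3 = 155000000000.0 Pa
Then divide by density:
155000000000.0 / 2824 = 54886685.5524 Pa/(kg/m^3)
Take the square root:
Vp = sqrt(54886685.5524) = 7408.55 m/s

7408.55


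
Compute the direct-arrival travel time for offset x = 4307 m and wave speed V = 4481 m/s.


t = x / V
= 4307 / 4481
= 0.9612 s

0.9612


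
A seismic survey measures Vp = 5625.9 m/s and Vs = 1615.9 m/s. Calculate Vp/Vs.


Vp/Vs = 5625.9 / 1615.9
= 3.4816

3.4816


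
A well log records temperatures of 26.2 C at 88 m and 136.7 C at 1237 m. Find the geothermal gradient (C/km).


dT = 136.7 - 26.2 = 110.5 C
dz = 1237 - 88 = 1149 m
gradient = dT/dz * 1000 = 110.5/1149 * 1000 = 96.1706 C/km

96.1706


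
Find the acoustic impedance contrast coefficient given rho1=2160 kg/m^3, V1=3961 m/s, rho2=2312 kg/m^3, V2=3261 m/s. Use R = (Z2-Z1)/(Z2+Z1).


Z1 = 2160 * 3961 = 8555760
Z2 = 2312 * 3261 = 7539432
R = (7539432 - 8555760) / (7539432 + 8555760) = -1016328 / 16095192 = -0.0631

-0.0631


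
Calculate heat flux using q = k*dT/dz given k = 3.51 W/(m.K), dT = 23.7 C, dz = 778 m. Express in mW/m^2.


q = k * dT / dz * 1000
= 3.51 * 23.7 / 778 * 1000
= 0.106924 * 1000
= 106.9242 mW/m^2

106.9242


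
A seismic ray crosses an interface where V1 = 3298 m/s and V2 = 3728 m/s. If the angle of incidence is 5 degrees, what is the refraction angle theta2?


sin(theta1) = sin(5 deg) = 0.087156
sin(theta2) = V2/V1 * sin(theta1) = 3728/3298 * 0.087156 = 0.098519
theta2 = arcsin(0.098519) = 5.6539 degrees

5.6539


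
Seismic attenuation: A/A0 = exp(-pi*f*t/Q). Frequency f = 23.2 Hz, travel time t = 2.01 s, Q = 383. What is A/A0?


pi*f*t/Q = pi*23.2*2.01/383 = 0.382503
A/A0 = exp(-0.382503) = 0.682152

0.682152


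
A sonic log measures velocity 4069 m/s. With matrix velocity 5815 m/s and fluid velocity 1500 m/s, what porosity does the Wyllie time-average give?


1/V - 1/Vm = 1/4069 - 1/5815 = 7.379e-05
1/Vf - 1/Vm = 1/1500 - 1/5815 = 0.0004947
phi = 7.379e-05 / 0.0004947 = 0.1492

0.1492


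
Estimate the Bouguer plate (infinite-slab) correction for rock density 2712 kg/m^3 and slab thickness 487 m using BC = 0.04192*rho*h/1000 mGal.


BC = 0.04192 * rho * h / 1000
= 0.04192 * 2712 * 487 / 1000
= 55.3656 mGal

55.3656


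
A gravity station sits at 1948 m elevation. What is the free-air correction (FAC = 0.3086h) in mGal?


FAC = 0.3086 * h
= 0.3086 * 1948
= 601.1528 mGal

601.1528


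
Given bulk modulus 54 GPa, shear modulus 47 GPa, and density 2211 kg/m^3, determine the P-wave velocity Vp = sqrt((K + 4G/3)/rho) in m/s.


First compute the effective modulus:
K + 4G/3 = 54e9 + 4*47e9/3 = 116666666666.67 Pa
Then divide by density:
116666666666.67 / 2211 = 52766470.6769 Pa/(kg/m^3)
Take the square root:
Vp = sqrt(52766470.6769) = 7264.05 m/s

7264.05


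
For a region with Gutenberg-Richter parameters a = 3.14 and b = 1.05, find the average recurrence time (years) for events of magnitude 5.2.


log10(N) = 3.14 - 1.05*5.2 = -2.32
N = 10^-2.32 = 0.004786
T = 1/N = 1/0.004786 = 208.9296 years

208.9296


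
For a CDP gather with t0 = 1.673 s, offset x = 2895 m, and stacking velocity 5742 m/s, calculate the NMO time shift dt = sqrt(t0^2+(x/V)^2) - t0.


x/Vnmo = 2895/5742 = 0.50418
(x/Vnmo)^2 = 0.254197
t0^2 = 2.798929
sqrt(2.798929 + 0.254197) = 1.74732
dt = 1.74732 - 1.673 = 0.07432

0.07432


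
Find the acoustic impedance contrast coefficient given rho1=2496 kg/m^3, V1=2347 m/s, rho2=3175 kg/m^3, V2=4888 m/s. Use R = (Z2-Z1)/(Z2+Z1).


Z1 = 2496 * 2347 = 5858112
Z2 = 3175 * 4888 = 15519400
R = (15519400 - 5858112) / (15519400 + 5858112) = 9661288 / 21377512 = 0.4519

0.4519


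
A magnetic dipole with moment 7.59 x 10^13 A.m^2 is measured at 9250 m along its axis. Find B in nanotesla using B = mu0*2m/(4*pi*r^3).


m = 7.59 x 10^13 = 75900000000000 A.m^2
2m = 151800000000000 A.m^2
r^3 = 9250^3 = 791453125000
B = (4pi*10^-7) * 151800000000000 / (4*pi * 791453125000) * 1e9
= 190757505.925972 / 9945693292642.74 * 1e9
= 19179.9104 nT

19179.9104


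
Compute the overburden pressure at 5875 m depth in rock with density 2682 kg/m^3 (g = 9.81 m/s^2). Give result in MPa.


P = rho * g * z / 1e6
= 2682 * 9.81 * 5875 / 1e6
= 154573717.5 / 1e6
= 154.5737 MPa

154.5737


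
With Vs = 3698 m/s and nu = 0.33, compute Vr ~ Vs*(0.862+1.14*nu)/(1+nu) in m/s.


Numerator factor = 0.862 + 1.14*0.33 = 1.2382
Denominator = 1 + 0.33 = 1.33
Vr = 3698 * 1.2382 / 1.33 = 3442.75 m/s

3442.75


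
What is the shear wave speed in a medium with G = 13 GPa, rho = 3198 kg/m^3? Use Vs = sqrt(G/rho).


Convert G to Pa: G = 13e9 Pa
Compute G/rho = 13e9 / 3198 = 4065040.6504
Vs = sqrt(4065040.6504) = 2016.19 m/s

2016.19


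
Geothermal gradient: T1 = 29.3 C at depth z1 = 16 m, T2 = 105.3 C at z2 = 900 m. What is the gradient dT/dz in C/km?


dT = 105.3 - 29.3 = 76.0 C
dz = 900 - 16 = 884 m
gradient = dT/dz * 1000 = 76.0/884 * 1000 = 85.9729 C/km

85.9729


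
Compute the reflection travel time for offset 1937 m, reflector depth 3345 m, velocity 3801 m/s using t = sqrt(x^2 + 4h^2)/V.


x^2 + 4h^2 = 1937^2 + 4*3345^2 = 3751969 + 44756100 = 48508069
sqrt(48508069) = 6964.7734
t = 6964.7734 / 3801 = 1.8324 s

1.8324


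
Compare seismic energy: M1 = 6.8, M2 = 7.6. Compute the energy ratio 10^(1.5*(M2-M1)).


M2 - M1 = 7.6 - 6.8 = 0.8
1.5 * 0.8 = 1.2
ratio = 10^1.2 = 15.85

15.85


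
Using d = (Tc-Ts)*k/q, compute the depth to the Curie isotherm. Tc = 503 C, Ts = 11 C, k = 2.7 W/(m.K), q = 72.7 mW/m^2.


T_Curie - T_surf = 503 - 11 = 492 C
Convert q to W/m^2: 72.7 mW/m^2 = 0.0727 W/m^2
d = 492 * 2.7 / 0.0727 = 18272.35 m

18272.35


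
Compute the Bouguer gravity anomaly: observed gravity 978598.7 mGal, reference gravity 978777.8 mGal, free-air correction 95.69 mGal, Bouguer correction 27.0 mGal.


BA = g_obs - g_ref + FAC - BC
= 978598.7 - 978777.8 + 95.69 - 27.0
= -110.41 mGal

-110.41


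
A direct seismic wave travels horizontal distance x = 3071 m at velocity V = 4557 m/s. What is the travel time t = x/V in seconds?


t = x / V
= 3071 / 4557
= 0.6739 s

0.6739


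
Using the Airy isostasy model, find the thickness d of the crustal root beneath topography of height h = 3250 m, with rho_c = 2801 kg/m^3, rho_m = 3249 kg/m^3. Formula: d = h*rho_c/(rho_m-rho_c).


rho_m - rho_c = 3249 - 2801 = 448
d = 3250 * 2801 / 448
= 9103250 / 448
= 20319.75 m

20319.75


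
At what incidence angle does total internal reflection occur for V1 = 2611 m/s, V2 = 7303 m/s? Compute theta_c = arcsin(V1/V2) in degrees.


V1/V2 = 2611/7303 = 0.357524
theta_c = arcsin(0.357524) = 20.9482 degrees

20.9482


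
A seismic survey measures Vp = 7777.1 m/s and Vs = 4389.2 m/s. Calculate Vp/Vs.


Vp/Vs = 7777.1 / 4389.2
= 1.7719

1.7719


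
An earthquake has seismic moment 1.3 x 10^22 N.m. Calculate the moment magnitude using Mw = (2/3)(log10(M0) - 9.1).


log10(M0) = log10(1.3 x 10^22) = 22.1139
Mw = 2/3 * (22.1139 - 9.1)
= 2/3 * 13.0139
= 8.68

8.68


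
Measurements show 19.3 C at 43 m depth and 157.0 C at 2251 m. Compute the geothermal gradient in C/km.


dT = 157.0 - 19.3 = 137.7 C
dz = 2251 - 43 = 2208 m
gradient = dT/dz * 1000 = 137.7/2208 * 1000 = 62.3641 C/km

62.3641


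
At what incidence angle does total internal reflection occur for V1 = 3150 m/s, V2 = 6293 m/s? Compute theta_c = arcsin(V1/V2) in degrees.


V1/V2 = 3150/6293 = 0.500556
theta_c = arcsin(0.500556) = 30.0368 degrees

30.0368


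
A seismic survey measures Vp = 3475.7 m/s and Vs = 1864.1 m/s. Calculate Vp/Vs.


Vp/Vs = 3475.7 / 1864.1
= 1.8645

1.8645


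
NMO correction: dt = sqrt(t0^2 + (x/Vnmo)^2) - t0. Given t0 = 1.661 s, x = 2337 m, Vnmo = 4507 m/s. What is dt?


x/Vnmo = 2337/4507 = 0.518527
(x/Vnmo)^2 = 0.26887
t0^2 = 2.758921
sqrt(2.758921 + 0.26887) = 1.740055
dt = 1.740055 - 1.661 = 0.079055

0.079055


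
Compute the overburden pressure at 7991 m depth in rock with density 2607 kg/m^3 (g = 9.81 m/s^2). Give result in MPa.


P = rho * g * z / 1e6
= 2607 * 9.81 * 7991 / 1e6
= 204367187.97 / 1e6
= 204.3672 MPa

204.3672


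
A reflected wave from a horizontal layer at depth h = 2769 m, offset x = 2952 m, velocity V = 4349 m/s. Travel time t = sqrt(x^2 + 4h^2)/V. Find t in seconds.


x^2 + 4h^2 = 2952^2 + 4*2769^2 = 8714304 + 30669444 = 39383748
sqrt(39383748) = 6275.6472
t = 6275.6472 / 4349 = 1.443 s

1.443


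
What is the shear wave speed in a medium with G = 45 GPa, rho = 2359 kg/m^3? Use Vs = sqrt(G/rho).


Convert G to Pa: G = 45e9 Pa
Compute G/rho = 45e9 / 2359 = 19075879.61
Vs = sqrt(19075879.61) = 4367.59 m/s

4367.59


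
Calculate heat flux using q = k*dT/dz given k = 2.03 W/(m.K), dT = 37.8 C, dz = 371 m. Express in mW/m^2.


q = k * dT / dz * 1000
= 2.03 * 37.8 / 371 * 1000
= 0.20683 * 1000
= 206.8302 mW/m^2

206.8302


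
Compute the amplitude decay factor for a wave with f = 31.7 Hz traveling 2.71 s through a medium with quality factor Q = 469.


pi*f*t/Q = pi*31.7*2.71/469 = 0.575447
A/A0 = exp(-0.575447) = 0.562453

0.562453


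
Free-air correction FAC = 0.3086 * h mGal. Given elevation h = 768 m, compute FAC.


FAC = 0.3086 * h
= 0.3086 * 768
= 237.0048 mGal

237.0048


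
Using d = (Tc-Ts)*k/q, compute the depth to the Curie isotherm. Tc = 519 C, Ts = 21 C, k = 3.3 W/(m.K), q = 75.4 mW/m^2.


T_Curie - T_surf = 519 - 21 = 498 C
Convert q to W/m^2: 75.4 mW/m^2 = 0.0754 W/m^2
d = 498 * 3.3 / 0.0754 = 21795.76 m

21795.76


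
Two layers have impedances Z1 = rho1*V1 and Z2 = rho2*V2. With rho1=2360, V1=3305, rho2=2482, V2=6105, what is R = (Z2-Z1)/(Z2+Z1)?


Z1 = 2360 * 3305 = 7799800
Z2 = 2482 * 6105 = 15152610
R = (15152610 - 7799800) / (15152610 + 7799800) = 7352810 / 22952410 = 0.3204

0.3204


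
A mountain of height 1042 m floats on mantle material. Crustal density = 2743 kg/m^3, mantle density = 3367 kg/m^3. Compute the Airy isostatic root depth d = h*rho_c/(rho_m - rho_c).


rho_m - rho_c = 3367 - 2743 = 624
d = 1042 * 2743 / 624
= 2858206 / 624
= 4580.46 m

4580.46


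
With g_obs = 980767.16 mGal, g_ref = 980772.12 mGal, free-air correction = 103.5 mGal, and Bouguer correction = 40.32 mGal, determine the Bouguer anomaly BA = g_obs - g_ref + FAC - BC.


BA = g_obs - g_ref + FAC - BC
= 980767.16 - 980772.12 + 103.5 - 40.32
= 58.22 mGal

58.22


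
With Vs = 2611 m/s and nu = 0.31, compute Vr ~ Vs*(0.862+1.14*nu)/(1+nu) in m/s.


Numerator factor = 0.862 + 1.14*0.31 = 1.2154
Denominator = 1 + 0.31 = 1.31
Vr = 2611 * 1.2154 / 1.31 = 2422.45 m/s

2422.45


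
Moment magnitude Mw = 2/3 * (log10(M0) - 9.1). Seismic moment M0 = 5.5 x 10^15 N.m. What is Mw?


log10(M0) = log10(5.5 x 10^15) = 15.7404
Mw = 2/3 * (15.7404 - 9.1)
= 2/3 * 6.6404
= 4.43

4.43


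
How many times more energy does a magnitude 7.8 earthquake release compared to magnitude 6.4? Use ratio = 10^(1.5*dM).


M2 - M1 = 7.8 - 6.4 = 1.4
1.5 * 1.4 = 2.1
ratio = 10^2.1 = 125.89

125.89


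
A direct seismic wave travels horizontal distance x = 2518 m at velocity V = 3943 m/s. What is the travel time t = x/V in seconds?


t = x / V
= 2518 / 3943
= 0.6386 s

0.6386


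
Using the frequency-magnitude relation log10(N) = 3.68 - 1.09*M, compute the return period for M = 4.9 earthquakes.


log10(N) = 3.68 - 1.09*4.9 = -1.661
N = 10^-1.661 = 0.021827
T = 1/N = 1/0.021827 = 45.8142 years

45.8142


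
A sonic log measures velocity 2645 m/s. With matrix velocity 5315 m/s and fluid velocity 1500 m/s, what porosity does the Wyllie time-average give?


1/V - 1/Vm = 1/2645 - 1/5315 = 0.00018993
1/Vf - 1/Vm = 1/1500 - 1/5315 = 0.00047852
phi = 0.00018993 / 0.00047852 = 0.3969

0.3969


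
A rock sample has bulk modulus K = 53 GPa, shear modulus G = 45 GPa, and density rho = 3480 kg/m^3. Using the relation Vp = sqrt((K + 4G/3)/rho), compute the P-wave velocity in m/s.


First compute the effective modulus:
K + 4G/3 = 53e9 + 4*45e9/3 = 113000000000.0 Pa
Then divide by density:
113000000000.0 / 3480 = 32471264.3678 Pa/(kg/m^3)
Take the square root:
Vp = sqrt(32471264.3678) = 5698.36 m/s

5698.36


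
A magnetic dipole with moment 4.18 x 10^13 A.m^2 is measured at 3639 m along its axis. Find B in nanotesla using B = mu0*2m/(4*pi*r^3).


m = 4.18 x 10^13 = 41800000000000 A.m^2
2m = 83600000000000 A.m^2
r^3 = 3639^3 = 48188806119
B = (4pi*10^-7) * 83600000000000 / (4*pi * 48188806119) * 1e9
= 105054858.336043 / 605558397154.85 * 1e9
= 173484.2731 nT

173484.2731


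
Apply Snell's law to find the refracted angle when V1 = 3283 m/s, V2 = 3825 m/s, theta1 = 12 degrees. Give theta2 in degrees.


sin(theta1) = sin(12 deg) = 0.207912
sin(theta2) = V2/V1 * sin(theta1) = 3825/3283 * 0.207912 = 0.242236
theta2 = arcsin(0.242236) = 14.0186 degrees

14.0186


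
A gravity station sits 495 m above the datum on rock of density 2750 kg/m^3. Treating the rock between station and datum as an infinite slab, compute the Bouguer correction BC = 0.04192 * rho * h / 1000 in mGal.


BC = 0.04192 * rho * h / 1000
= 0.04192 * 2750 * 495 / 1000
= 57.0636 mGal

57.0636


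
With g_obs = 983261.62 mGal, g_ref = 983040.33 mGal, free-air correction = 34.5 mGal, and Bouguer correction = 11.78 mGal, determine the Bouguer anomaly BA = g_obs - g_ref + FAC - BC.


BA = g_obs - g_ref + FAC - BC
= 983261.62 - 983040.33 + 34.5 - 11.78
= 244.01 mGal

244.01


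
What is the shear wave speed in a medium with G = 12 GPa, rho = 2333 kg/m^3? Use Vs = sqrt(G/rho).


Convert G to Pa: G = 12e9 Pa
Compute G/rho = 12e9 / 2333 = 5143591.9417
Vs = sqrt(5143591.9417) = 2267.95 m/s

2267.95


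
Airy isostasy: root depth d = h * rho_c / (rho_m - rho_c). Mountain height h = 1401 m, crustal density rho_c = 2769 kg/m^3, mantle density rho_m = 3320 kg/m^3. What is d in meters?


rho_m - rho_c = 3320 - 2769 = 551
d = 1401 * 2769 / 551
= 3879369 / 551
= 7040.6 m

7040.6


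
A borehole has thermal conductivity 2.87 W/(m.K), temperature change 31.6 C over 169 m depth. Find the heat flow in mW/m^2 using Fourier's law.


q = k * dT / dz * 1000
= 2.87 * 31.6 / 169 * 1000
= 0.536639 * 1000
= 536.6391 mW/m^2

536.6391


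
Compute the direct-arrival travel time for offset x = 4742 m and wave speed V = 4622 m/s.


t = x / V
= 4742 / 4622
= 1.026 s

1.026
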